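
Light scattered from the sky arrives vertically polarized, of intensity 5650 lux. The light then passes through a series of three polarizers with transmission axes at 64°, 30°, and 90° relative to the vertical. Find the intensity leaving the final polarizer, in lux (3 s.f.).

I₁ = 5650 lux · cos²(64°) = 1086 lux.
I₂ = I₁ · cos²(34°) = 1086 · 0.6873 = 746.2 lux.
I₃ = I₂ · cos²(60°) = 746.2 · 0.25 = 186.6 lux.

I ≈ 187 lux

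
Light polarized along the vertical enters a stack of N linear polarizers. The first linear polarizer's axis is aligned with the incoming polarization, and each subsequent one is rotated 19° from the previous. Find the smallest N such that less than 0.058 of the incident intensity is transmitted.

N = 27

First polarizer is aligned with the polarization: full transmission.
Each further stage multiplies by cos²(19°) = 0.894.
After N polarizers: T = 0.894^(N−1). Require T < 0.058 ⇒ N−1 > ln(0.058)/ln(0.894) = 25.41, so N−1 ≥ 26 and N = 27.
Check: N=27 gives T = 0.05431 < 0.058; N=26 gives T = 0.06074.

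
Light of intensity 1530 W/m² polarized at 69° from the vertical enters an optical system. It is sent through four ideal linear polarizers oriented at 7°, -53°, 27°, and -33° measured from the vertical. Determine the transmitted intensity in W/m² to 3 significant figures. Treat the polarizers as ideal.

I₁ = 1530 W/m² · cos²(62°) = 337.2 W/m².
I₂ = I₁ · cos²(60°) = 337.2 · 0.25 = 84.3 W/m².
I₃ = I₂ · cos²(80°) = 84.3 · 0.03015 = 2.542 W/m².
I₄ = I₃ · cos²(60°) = 2.542 · 0.25 = 0.6355 W/m².

I ≈ 0.636 W/m²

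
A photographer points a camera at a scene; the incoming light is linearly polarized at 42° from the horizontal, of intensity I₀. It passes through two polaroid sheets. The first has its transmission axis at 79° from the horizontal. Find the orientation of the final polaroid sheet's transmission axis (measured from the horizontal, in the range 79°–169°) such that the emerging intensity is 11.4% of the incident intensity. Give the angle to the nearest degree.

θ ≈ 144°

By Malus's law, I₁ = I₀ cos²(79° − 42°) = I₀ cos²(37°) = 0.6378 I₀.
Need I₂/I₀ = 0.114, so cos²(θ − 79°) = 0.114 / 0.6378 = 0.1787.
θ − 79° = arccos(√0.1787) = 65.0°, giving θ ≈ 79 + 65.0 = 144.0°.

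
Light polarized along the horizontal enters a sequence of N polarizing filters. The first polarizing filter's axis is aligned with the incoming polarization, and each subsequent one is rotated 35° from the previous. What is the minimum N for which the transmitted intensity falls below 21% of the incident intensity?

N = 5

First polarizer is aligned with the polarization: full transmission.
Each further stage multiplies by cos²(35°) = 0.671.
After N polarizers: T = 0.671^(N−1). Require T < 0.21 ⇒ N−1 > ln(0.21)/ln(0.671) = 3.91, so N−1 ≥ 4 and N = 5.
Check: N=5 gives T = 0.2027 < 0.21; N=4 gives T = 0.3021.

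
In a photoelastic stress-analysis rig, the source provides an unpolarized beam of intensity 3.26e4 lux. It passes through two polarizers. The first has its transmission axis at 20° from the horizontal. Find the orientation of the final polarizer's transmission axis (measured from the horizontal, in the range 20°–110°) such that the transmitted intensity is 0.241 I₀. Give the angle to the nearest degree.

Unpolarized light through the first polarizer → I₁ = ½ I₀, now polarized at 20°.
Need I₂/I₀ = 0.241, so cos²(θ − 20°) = 0.241 / 0.5 = 0.482.
θ − 20° = arccos(√0.482) = 46.0°, giving θ ≈ 20 + 46.0 = 66.0°.

θ ≈ 66°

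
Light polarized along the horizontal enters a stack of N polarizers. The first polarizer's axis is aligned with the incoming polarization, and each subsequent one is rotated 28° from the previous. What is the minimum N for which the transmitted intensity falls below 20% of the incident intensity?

N = 8

First polarizer is aligned with the polarization: full transmission.
Each further stage multiplies by cos²(28°) = 0.7796.
After N polarizers: T = 0.7796^(N−1). Require T < 0.20 ⇒ N−1 > ln(0.20)/ln(0.7796) = 6.46, so N−1 ≥ 7 and N = 8.
Check: N=8 gives T = 0.175 < 0.20; N=7 gives T = 0.2245.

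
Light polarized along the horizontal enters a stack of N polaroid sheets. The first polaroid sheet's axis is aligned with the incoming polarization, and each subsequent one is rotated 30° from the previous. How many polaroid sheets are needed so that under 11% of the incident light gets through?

N = 9

First polarizer is aligned with the polarization: full transmission.
Each further stage multiplies by cos²(30°) = 0.75.
After N polarizers: T = 0.75^(N−1). Require T < 0.11 ⇒ N−1 > ln(0.11)/ln(0.75) = 7.67, so N−1 ≥ 8 and N = 9.
Check: N=9 gives T = 0.1001 < 0.11; N=8 gives T = 0.1335.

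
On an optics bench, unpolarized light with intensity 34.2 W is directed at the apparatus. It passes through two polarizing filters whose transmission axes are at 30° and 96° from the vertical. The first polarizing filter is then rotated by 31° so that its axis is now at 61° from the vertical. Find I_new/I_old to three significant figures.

I_new/I_old ≈ 4.06

Before rotation:
Unpolarized light through the first polarizer → I₁ = ½ I₀, now polarized at 30°.
I₂ = I₁ cos²(96° − 30°) = 0.5 I₀ · cos²(66°) = 0.08272 I₀.
After rotation:
Unpolarized light through the first polarizer → I₁ = ½ I₀, now polarized at 61°.
I₂ = I₁ cos²(96° − 61°) = 0.5 I₀ · cos²(35°) = 0.3355 I₀.
Ratio = 0.3355 / 0.08272 = 4.056.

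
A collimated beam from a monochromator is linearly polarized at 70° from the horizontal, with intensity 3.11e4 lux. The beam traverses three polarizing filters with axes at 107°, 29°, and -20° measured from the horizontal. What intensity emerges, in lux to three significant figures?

By Malus's law, I₁ = 3.11e4 lux · cos²(37°) = 1.984e+04 lux.
I₂ = I₁ · cos²(78°) = 1.984e+04 · 0.04323 = 857.5 lux.
I₃ = I₂ · cos²(49°) = 857.5 · 0.4304 = 369.1 lux.

I ≈ 369 lux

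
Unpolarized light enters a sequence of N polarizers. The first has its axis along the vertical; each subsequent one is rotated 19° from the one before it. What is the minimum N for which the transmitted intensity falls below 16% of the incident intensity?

N = 12

First polarizer halves the unpolarized light: factor 1/2.
Each further stage multiplies by cos²(19°) = 0.894.
After N polarizers: T = 0.5·0.894^(N−1). Require T < 0.16 ⇒ N−1 > ln(0.16/0.5)/ln(0.894) = 10.17, so N−1 ≥ 11 and N = 12.
Check: N=12 gives T = 0.1458 < 0.16; N=11 gives T = 0.1631.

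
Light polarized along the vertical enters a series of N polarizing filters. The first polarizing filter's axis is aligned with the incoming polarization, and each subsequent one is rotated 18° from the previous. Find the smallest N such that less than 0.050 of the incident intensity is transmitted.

N = 31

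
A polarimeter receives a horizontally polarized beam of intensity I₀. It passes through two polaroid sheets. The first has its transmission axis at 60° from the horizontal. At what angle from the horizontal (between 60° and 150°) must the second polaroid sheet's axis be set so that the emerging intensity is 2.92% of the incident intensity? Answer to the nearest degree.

θ ≈ 130°

By Malus's law, I₁ = I₀ cos²(60° − 0°) = I₀ cos²(60°) = 0.25 I₀.
Need I₂/I₀ = 0.0292, so cos²(θ − 60°) = 0.0292 / 0.25 = 0.1168.
θ − 60° = arccos(√0.1168) = 70.0°, giving θ ≈ 60 + 70.0 = 130.0°.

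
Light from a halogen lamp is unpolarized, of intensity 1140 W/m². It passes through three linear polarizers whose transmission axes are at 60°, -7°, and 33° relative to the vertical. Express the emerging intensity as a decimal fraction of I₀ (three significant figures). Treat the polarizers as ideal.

I/I₀ ≈ 0.0448

Unpolarized light through the first polarizer → I₁ = 1140 W/m²/2 = 570 W/m², polarized at 60°.
I₂ = I₁ · cos²(67°) = 570 · 0.1527 = 87.02 W/m².
I₃ = I₂ · cos²(40°) = 87.02 · 0.5868 = 51.07 W/m².
Transmitted fraction = 0.0448.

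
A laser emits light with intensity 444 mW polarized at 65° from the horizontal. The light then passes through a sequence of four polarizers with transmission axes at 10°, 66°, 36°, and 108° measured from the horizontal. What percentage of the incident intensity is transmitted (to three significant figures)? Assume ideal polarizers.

I₁ = 444 mW · cos²(55°) = 146.1 mW.
I₂ = I₁ · cos²(56°) = 146.1 · 0.3127 = 45.68 mW.
I₃ = I₂ · cos²(30°) = 45.68 · 0.75 = 34.26 mW.
I₄ = I₃ · cos²(72°) = 34.26 · 0.09549 = 3.271 mW.
That is 0.7368% of the incident intensity.

≈ 0.737%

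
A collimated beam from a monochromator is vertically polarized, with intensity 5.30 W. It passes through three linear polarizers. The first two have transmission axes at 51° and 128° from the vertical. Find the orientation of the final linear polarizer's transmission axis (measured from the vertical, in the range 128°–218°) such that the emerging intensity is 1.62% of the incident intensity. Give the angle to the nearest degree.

I₁ = I₀ cos²(51° − 0°) = I₀ cos²(51°) = 0.396 I₀.
I₂ = I₁ cos²(128° − 51°) = 0.396 I₀ · cos²(77°) = 0.02004 I₀.
Need I₃/I₀ = 0.0162, so cos²(θ − 128°) = 0.0162 / 0.02004 = 0.8083.
θ − 128° = arccos(√0.8083) = 26.0°, giving θ ≈ 128 + 26.0 = 154.0°.

θ ≈ 154°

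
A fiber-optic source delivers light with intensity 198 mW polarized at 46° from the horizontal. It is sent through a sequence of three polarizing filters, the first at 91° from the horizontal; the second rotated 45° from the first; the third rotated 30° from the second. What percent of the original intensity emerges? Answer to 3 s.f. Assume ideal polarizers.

≈ 18.8%

By Malus's law, I₁ = 198 mW · cos²(45°) = 99 mW.
I₂ = I₁ · cos²(45°) = 99 · 0.5 = 49.5 mW.
I₃ = I₂ · cos²(30°) = 49.5 · 0.75 = 37.13 mW.
That is 18.75% of the incident intensity.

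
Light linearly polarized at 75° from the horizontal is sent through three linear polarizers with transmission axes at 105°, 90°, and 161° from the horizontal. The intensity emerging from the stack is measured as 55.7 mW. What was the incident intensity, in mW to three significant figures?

I₁ = I₀ cos²(105° − 75°) = I₀ cos²(30°) = 0.75 I₀.
I₂ = I₁ cos²(90° − 105°) = 0.75 I₀ · cos²(15°) = 0.6998 I₀.
I₃ = I₂ cos²(161° − 90°) = 0.6998 I₀ · cos²(71°) = 0.07417 I₀.
So 55.7 mW = 0.07417 I₀, giving I₀ = 55.7/0.07417 = 751 mW.

I₀ ≈ 751 mW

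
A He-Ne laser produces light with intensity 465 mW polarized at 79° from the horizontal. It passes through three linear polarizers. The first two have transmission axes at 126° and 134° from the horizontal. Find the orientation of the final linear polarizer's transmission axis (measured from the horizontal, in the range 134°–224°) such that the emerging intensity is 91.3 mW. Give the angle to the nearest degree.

I₁ = I₀ cos²(126° − 79°) = I₀ cos²(47°) = 0.4651 I₀.
I₂ = I₁ cos²(134° − 126°) = 0.4651 I₀ · cos²(8°) = 0.4561 I₀.
Target fraction: 91.3 / 465 mW = 0.1963 of I₀.
Need I₃/I₀ = 0.1963, so cos²(θ − 134°) = 0.1963 / 0.4561 = 0.4305.
θ − 134° = arccos(√0.4305) = 49.0°, giving θ ≈ 134 + 49.0 = 183.0°.

θ ≈ 183°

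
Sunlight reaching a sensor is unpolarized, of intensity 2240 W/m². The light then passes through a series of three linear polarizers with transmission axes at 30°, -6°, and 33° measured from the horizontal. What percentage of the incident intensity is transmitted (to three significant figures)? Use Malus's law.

≈ 19.8%

Unpolarized light through the first polarizer → I₁ = 2240 W/m²/2 = 1120 W/m², polarized at 30°.
I₂ = I₁ · cos²(36°) = 1120 · 0.6545 = 733 W/m².
I₃ = I₂ · cos²(39°) = 733 · 0.604 = 442.7 W/m².
That is 19.76% of the incident intensity.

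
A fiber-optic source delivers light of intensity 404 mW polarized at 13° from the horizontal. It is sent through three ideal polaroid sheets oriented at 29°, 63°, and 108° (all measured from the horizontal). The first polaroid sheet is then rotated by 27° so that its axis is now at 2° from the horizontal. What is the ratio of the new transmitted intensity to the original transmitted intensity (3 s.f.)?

Before rotation:
I₁ = I₀ cos²(29° − 13°) = I₀ cos²(16°) = 0.924 I₀.
I₂ = I₁ cos²(63° − 29°) = 0.924 I₀ · cos²(34°) = 0.6351 I₀.
I₃ = I₂ cos²(108° − 63°) = 0.6351 I₀ · cos²(45°) = 0.3175 I₀.
After rotation:
I₁ = I₀ cos²(2° − 13°) = I₀ cos²(11°) = 0.9636 I₀.
I₂ = I₁ cos²(63° − 2°) = 0.9636 I₀ · cos²(61°) = 0.2265 I₀.
I₃ = I₂ cos²(108° − 63°) = 0.2265 I₀ · cos²(45°) = 0.1132 I₀.
Ratio = 0.1132 / 0.3175 = 0.3566.

I_new/I_old ≈ 0.357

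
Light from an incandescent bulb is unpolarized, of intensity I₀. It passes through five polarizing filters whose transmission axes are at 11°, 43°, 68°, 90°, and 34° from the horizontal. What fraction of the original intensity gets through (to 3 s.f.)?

Unpolarized light through the first polarizer → I₁ = ½ I₀, now polarized at 11°.
I₂ = I₁ cos²(43° − 11°) = 0.5 I₀ · cos²(32°) = 0.3596 I₀.
I₃ = I₂ cos²(68° − 43°) = 0.3596 I₀ · cos²(25°) = 0.2954 I₀.
I₄ = I₃ cos²(90° − 68°) = 0.2954 I₀ · cos²(22°) = 0.2539 I₀.
I₅ = I₄ cos²(34° − 90°) = 0.2539 I₀ · cos²(56°) = 0.0794 I₀.
Transmitted fraction = 0.0794.

≈ 0.0794 I₀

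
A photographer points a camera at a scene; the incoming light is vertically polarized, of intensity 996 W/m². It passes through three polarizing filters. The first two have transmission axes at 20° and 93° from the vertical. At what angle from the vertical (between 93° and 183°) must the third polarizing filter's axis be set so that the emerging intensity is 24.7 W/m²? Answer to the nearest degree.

θ ≈ 148°

I₁ = I₀ cos²(20° − 0°) = I₀ cos²(20°) = 0.883 I₀.
I₂ = I₁ cos²(93° − 20°) = 0.883 I₀ · cos²(73°) = 0.07548 I₀.
Target fraction: 24.7 / 996 W/m² = 0.0248 of I₀.
Need I₃/I₀ = 0.0248, so cos²(θ − 93°) = 0.0248 / 0.07548 = 0.3285.
θ − 93° = arccos(√0.3285) = 55.0°, giving θ ≈ 93 + 55.0 = 148.0°.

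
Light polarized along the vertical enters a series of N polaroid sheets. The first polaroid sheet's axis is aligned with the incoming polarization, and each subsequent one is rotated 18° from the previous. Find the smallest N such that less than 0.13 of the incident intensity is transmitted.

N = 22

First polarizer is aligned with the polarization: full transmission.
Each further stage multiplies by cos²(18°) = 0.9045.
After N polarizers: T = 0.9045^(N−1). Require T < 0.13 ⇒ N−1 > ln(0.13)/ln(0.9045) = 20.33, so N−1 ≥ 21 and N = 22.
Check: N=22 gives T = 0.1215 < 0.13; N=21 gives T = 0.1344.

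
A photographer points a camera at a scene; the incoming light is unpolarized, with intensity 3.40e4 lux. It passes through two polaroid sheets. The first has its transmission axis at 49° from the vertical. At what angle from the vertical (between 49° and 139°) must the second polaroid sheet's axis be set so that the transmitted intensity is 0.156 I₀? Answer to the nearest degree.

θ ≈ 105°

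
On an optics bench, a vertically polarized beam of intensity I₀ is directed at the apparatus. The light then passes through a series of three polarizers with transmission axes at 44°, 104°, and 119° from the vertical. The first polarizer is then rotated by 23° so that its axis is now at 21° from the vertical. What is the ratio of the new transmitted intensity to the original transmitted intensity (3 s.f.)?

I_new/I_old ≈ 0.100

Before rotation:
I₁ = I₀ cos²(44° − 0°) = I₀ cos²(44°) = 0.5174 I₀.
I₂ = I₁ cos²(104° − 44°) = 0.5174 I₀ · cos²(60°) = 0.1294 I₀.
I₃ = I₂ cos²(119° − 104°) = 0.1294 I₀ · cos²(15°) = 0.1207 I₀.
After rotation:
I₁ = I₀ cos²(21° − 0°) = I₀ cos²(21°) = 0.8716 I₀.
I₂ = I₁ cos²(104° − 21°) = 0.8716 I₀ · cos²(83°) = 0.01294 I₀.
I₃ = I₂ cos²(119° − 104°) = 0.01294 I₀ · cos²(15°) = 0.01208 I₀.
Ratio = 0.01208 / 0.1207 = 0.1001.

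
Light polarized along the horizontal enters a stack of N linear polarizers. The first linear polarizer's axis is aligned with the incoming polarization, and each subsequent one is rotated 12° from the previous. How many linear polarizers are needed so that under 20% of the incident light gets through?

First polarizer is aligned with the polarization: full transmission.
Each further stage multiplies by cos²(12°) = 0.9568.
After N polarizers: T = 0.9568^(N−1). Require T < 0.20 ⇒ N−1 > ln(0.20)/ln(0.9568) = 36.42, so N−1 ≥ 37 and N = 38.
Check: N=38 gives T = 0.195 < 0.20; N=37 gives T = 0.2038.

N = 38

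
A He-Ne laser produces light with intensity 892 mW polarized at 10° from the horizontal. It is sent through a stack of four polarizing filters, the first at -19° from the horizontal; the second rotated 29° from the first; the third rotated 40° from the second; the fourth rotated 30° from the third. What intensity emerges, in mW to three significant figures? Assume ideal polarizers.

I₁ = 892 mW · cos²(29°) = 682.3 mW.
I₂ = I₁ · cos²(29°) = 682.3 · 0.765 = 522 mW.
I₃ = I₂ · cos²(40°) = 522 · 0.5868 = 306.3 mW.
I₄ = I₃ · cos²(30°) = 306.3 · 0.75 = 229.7 mW.

I ≈ 230 mW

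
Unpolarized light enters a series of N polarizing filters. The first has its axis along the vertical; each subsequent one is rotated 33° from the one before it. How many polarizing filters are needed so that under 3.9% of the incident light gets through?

N = 9

First polarizer halves the unpolarized light: factor 1/2.
Each further stage multiplies by cos²(33°) = 0.7034.
After N polarizers: T = 0.5·0.7034^(N−1). Require T < 0.039 ⇒ N−1 > ln(0.039/0.5)/ln(0.7034) = 7.25, so N−1 ≥ 8 and N = 9.
Check: N=9 gives T = 0.02995 < 0.039; N=8 gives T = 0.04258.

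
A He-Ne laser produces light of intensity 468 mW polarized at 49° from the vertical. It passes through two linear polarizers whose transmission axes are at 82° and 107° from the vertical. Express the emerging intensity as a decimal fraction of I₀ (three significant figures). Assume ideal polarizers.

I/I₀ ≈ 0.578

I₁ = 468 mW · cos²(33°) = 329.2 mW.
I₂ = I₁ · cos²(25°) = 329.2 · 0.8214 = 270.4 mW.
Transmitted fraction = 0.5777.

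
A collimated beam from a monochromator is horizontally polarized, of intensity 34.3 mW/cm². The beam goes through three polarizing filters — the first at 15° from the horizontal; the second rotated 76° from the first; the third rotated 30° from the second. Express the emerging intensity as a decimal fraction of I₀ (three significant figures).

I₁ = 34.3 mW/cm² · cos²(15°) = 32 mW/cm².
I₂ = I₁ · cos²(76°) = 32 · 0.05853 = 1.873 mW/cm².
I₃ = I₂ · cos²(30°) = 1.873 · 0.75 = 1.405 mW/cm².
Transmitted fraction = 0.04095.

I/I₀ ≈ 0.0410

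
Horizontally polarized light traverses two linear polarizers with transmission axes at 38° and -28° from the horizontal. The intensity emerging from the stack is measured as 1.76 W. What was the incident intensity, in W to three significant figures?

By Malus's law, I₁ = I₀ cos²(38° − 0°) = I₀ cos²(38°) = 0.621 I₀.
I₂ = I₁ cos²(-28° − 38°) = 0.621 I₀ · cos²(66°) = 0.1027 I₀.
So 1.76 W = 0.1027 I₀, giving I₀ = 1.76/0.1027 = 17.13 W.

I₀ ≈ 17.1 W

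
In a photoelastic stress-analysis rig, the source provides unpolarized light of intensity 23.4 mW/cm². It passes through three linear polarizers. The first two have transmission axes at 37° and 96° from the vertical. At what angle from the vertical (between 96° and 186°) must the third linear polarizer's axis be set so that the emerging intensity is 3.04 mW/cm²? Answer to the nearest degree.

Unpolarized light through the first polarizer → I₁ = ½ I₀, now polarized at 37°.
I₂ = I₁ cos²(96° − 37°) = 0.5 I₀ · cos²(59°) = 0.1326 I₀.
Target fraction: 3.04 / 23.4 mW/cm² = 0.1299 of I₀.
Need I₃/I₀ = 0.1299, so cos²(θ − 96°) = 0.1299 / 0.1326 = 0.9795.
θ − 96° = arccos(√0.9795) = 8.2°, giving θ ≈ 96 + 8.2 = 104.2°.

θ ≈ 104°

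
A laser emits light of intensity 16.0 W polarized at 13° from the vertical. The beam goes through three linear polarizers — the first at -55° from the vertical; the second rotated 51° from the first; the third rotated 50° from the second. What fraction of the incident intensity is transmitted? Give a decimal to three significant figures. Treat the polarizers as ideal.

By Malus's law, I₁ = 16.0 W · cos²(68°) = 2.245 W.
I₂ = I₁ · cos²(51°) = 2.245 · 0.396 = 0.8892 W.
I₃ = I₂ · cos²(50°) = 0.8892 · 0.4132 = 0.3674 W.
Transmitted fraction = 0.02296.

I/I₀ ≈ 0.0230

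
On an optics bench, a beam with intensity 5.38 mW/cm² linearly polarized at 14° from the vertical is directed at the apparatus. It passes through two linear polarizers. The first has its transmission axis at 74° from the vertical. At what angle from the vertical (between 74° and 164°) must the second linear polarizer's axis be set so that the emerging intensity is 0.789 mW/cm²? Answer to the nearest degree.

θ ≈ 114°

I₁ = I₀ cos²(74° − 14°) = I₀ cos²(60°) = 0.25 I₀.
Target fraction: 0.789 / 5.38 mW/cm² = 0.1467 of I₀.
Need I₂/I₀ = 0.1467, so cos²(θ − 74°) = 0.1467 / 0.25 = 0.5866.
θ − 74° = arccos(√0.5866) = 40.0°, giving θ ≈ 74 + 40.0 = 114.0°.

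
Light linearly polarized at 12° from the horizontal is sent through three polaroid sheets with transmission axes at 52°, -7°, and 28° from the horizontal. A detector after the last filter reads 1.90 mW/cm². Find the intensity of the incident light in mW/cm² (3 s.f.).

I₁ = I₀ cos²(52° − 12°) = I₀ cos²(40°) = 0.5868 I₀.
I₂ = I₁ cos²(-7° − 52°) = 0.5868 I₀ · cos²(59°) = 0.1557 I₀.
I₃ = I₂ cos²(28° + 7°) = 0.1557 I₀ · cos²(35°) = 0.1045 I₀.
So 1.90 mW/cm² = 0.1045 I₀, giving I₀ = 1.90/0.1045 = 18.19 mW/cm².

I₀ ≈ 18.2 mW/cm²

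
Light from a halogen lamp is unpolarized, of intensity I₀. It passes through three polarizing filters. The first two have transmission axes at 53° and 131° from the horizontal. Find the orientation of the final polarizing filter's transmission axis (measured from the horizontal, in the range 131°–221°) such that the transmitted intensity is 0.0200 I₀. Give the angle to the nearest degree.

θ ≈ 147°

Unpolarized light through the first polarizer → I₁ = ½ I₀, now polarized at 53°.
I₂ = I₁ cos²(131° − 53°) = 0.5 I₀ · cos²(78°) = 0.02161 I₀.
Need I₃/I₀ = 0.02, so cos²(θ − 131°) = 0.02 / 0.02161 = 0.9253.
θ − 131° = arccos(√0.9253) = 15.9°, giving θ ≈ 131 + 15.9 = 146.9°.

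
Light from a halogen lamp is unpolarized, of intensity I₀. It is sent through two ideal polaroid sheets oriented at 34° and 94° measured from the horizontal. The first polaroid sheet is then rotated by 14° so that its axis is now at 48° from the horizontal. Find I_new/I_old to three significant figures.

Before rotation:
Unpolarized light through the first polarizer → I₁ = ½ I₀, now polarized at 34°.
I₂ = I₁ cos²(94° − 34°) = 0.5 I₀ · cos²(60°) = 0.125 I₀.
After rotation:
Unpolarized light through the first polarizer → I₁ = ½ I₀, now polarized at 48°.
I₂ = I₁ cos²(94° − 48°) = 0.5 I₀ · cos²(46°) = 0.2413 I₀.
Ratio = 0.2413 / 0.125 = 1.93.

I_new/I_old ≈ 1.93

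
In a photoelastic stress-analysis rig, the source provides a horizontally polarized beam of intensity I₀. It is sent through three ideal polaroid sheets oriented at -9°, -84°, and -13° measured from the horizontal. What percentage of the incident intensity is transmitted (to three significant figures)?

By Malus's law, I₁ = I₀ cos²(-9° − 0°) = I₀ cos²(9°) = 0.9755 I₀.
I₂ = I₁ cos²(-84° + 9°) = 0.9755 I₀ · cos²(75°) = 0.06535 I₀.
I₃ = I₂ cos²(-13° + 84°) = 0.06535 I₀ · cos²(71°) = 0.006927 I₀.
That is 0.6927% of the incident intensity.

≈ 0.693%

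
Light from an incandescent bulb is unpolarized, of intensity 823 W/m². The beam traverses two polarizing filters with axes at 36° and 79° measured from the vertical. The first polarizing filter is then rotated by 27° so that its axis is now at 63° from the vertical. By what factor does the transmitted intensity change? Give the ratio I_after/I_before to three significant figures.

Before rotation:
Unpolarized light through the first polarizer → I₁ = ½ I₀, now polarized at 36°.
I₂ = I₁ cos²(79° − 36°) = 0.5 I₀ · cos²(43°) = 0.2674 I₀.
After rotation:
Unpolarized light through the first polarizer → I₁ = ½ I₀, now polarized at 63°.
I₂ = I₁ cos²(79° − 63°) = 0.5 I₀ · cos²(16°) = 0.462 I₀.
Ratio = 0.462 / 0.2674 = 1.728.

I_new/I_old ≈ 1.73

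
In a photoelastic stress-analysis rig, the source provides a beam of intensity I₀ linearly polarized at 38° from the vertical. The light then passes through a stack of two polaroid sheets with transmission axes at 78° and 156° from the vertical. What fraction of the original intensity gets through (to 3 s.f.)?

I₁ = I₀ cos²(78° − 38°) = I₀ cos²(40°) = 0.5868 I₀.
I₂ = I₁ cos²(156° − 78°) = 0.5868 I₀ · cos²(78°) = 0.02537 I₀.
Transmitted fraction = 0.02537.

≈ 0.0254 I₀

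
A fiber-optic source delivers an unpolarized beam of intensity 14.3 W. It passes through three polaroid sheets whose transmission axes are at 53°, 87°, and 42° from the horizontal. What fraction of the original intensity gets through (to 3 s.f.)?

Unpolarized light through the first polarizer → I₁ = 14.3 W/2 = 7.15 W, polarized at 53°.
I₂ = I₁ · cos²(34°) = 7.15 · 0.6873 = 4.914 W.
I₃ = I₂ · cos²(45°) = 4.914 · 0.5 = 2.457 W.
Transmitted fraction = 0.1718.

I/I₀ ≈ 0.172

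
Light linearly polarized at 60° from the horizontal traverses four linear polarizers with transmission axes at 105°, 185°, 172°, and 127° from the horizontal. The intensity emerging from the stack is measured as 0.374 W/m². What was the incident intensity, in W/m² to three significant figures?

I₁ = I₀ cos²(105° − 60°) = I₀ cos²(45°) = 0.5 I₀.
I₂ = I₁ cos²(185° − 105°) = 0.5 I₀ · cos²(80°) = 0.01508 I₀.
I₃ = I₂ cos²(172° − 185°) = 0.01508 I₀ · cos²(13°) = 0.01431 I₀.
I₄ = I₃ cos²(127° − 172°) = 0.01431 I₀ · cos²(45°) = 0.007157 I₀.
So 0.374 W/m² = 0.007157 I₀, giving I₀ = 0.374/0.007157 = 52.26 W/m².

I₀ ≈ 52.3 W/m²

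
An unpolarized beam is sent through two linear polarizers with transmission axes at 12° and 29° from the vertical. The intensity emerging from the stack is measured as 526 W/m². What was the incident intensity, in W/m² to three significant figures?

I₀ ≈ 1150 W/m²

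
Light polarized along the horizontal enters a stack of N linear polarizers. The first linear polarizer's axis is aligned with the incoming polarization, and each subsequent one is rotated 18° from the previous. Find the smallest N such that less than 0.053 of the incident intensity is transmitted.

First polarizer is aligned with the polarization: full transmission.
Each further stage multiplies by cos²(18°) = 0.9045.
After N polarizers: T = 0.9045^(N−1). Require T < 0.053 ⇒ N−1 > ln(0.053)/ln(0.9045) = 29.27, so N−1 ≥ 30 and N = 31.
Check: N=31 gives T = 0.04925 < 0.053; N=30 gives T = 0.05445.

N = 31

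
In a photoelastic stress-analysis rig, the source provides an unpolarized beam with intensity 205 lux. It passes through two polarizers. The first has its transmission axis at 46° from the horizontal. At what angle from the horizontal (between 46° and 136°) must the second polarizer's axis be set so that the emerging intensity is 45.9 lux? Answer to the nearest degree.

Unpolarized light through the first polarizer → I₁ = ½ I₀, now polarized at 46°.
Target fraction: 45.9 / 205 lux = 0.2239 of I₀.
Need I₂/I₀ = 0.2239, so cos²(θ − 46°) = 0.2239 / 0.5 = 0.4478.
θ − 46° = arccos(√0.4478) = 48.0°, giving θ ≈ 46 + 48.0 = 94.0°.

θ ≈ 94°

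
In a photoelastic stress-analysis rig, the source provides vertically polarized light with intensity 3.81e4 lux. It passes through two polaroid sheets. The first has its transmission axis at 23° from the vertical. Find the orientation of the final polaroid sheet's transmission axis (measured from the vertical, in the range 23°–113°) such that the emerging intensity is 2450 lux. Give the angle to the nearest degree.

I₁ = I₀ cos²(23° − 0°) = I₀ cos²(23°) = 0.8473 I₀.
Target fraction: 2450 / 3.81e4 lux = 0.0643 of I₀.
Need I₂/I₀ = 0.0643, so cos²(θ − 23°) = 0.0643 / 0.8473 = 0.07589.
θ − 23° = arccos(√0.07589) = 74.0°, giving θ ≈ 23 + 74.0 = 97.0°.

θ ≈ 97°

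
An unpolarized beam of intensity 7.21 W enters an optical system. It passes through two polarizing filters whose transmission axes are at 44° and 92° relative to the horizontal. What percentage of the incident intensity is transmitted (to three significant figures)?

Unpolarized light through the first polarizer → I₁ = 7.21 W/2 = 3.605 W, polarized at 44°.
I₂ = I₁ · cos²(48°) = 3.605 · 0.4477 = 1.614 W.
That is 22.39% of the incident intensity.

≈ 22.4%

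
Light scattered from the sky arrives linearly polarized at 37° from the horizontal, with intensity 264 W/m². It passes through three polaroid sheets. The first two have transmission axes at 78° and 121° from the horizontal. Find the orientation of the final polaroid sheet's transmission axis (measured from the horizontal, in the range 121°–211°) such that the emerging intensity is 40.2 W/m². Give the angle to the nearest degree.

θ ≈ 166°

I₁ = I₀ cos²(78° − 37°) = I₀ cos²(41°) = 0.5696 I₀.
I₂ = I₁ cos²(121° − 78°) = 0.5696 I₀ · cos²(43°) = 0.3047 I₀.
Target fraction: 40.2 / 264 W/m² = 0.1523 of I₀.
Need I₃/I₀ = 0.1523, so cos²(θ − 121°) = 0.1523 / 0.3047 = 0.4998.
θ − 121° = arccos(√0.4998) = 45.0°, giving θ ≈ 121 + 45.0 = 166.0°.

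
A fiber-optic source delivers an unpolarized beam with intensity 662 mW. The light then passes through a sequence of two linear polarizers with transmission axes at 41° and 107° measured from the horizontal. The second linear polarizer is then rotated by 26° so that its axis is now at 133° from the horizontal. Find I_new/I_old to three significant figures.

I_new/I_old ≈ 0.00736

Before rotation:
Unpolarized light through the first polarizer → I₁ = ½ I₀, now polarized at 41°.
I₂ = I₁ cos²(107° − 41°) = 0.5 I₀ · cos²(66°) = 0.08272 I₀.
After rotation:
Unpolarized light through the first polarizer → I₁ = ½ I₀, now polarized at 41°.
Angle between axes 1 and 2: 88°. I₂ = 0.5 I₀ · cos²(88°) = 0.000609 I₀.
Ratio = 0.000609 / 0.08272 = 0.007362.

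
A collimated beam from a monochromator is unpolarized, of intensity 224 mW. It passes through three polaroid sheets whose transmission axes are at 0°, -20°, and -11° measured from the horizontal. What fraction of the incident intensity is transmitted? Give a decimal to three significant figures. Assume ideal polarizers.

I/I₀ ≈ 0.431

Unpolarized light through the first polarizer → I₁ = 224 mW/2 = 112 mW, polarized at 0°.
I₂ = I₁ · cos²(20°) = 112 · 0.883 = 98.9 mW.
I₃ = I₂ · cos²(9°) = 98.9 · 0.9755 = 96.48 mW.
Transmitted fraction = 0.4307.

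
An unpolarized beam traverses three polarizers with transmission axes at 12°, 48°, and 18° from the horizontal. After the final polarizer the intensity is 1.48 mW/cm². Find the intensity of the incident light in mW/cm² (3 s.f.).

Unpolarized light through the first polarizer → I₁ = ½ I₀, now polarized at 12°.
I₂ = I₁ cos²(48° − 12°) = 0.5 I₀ · cos²(36°) = 0.3273 I₀.
I₃ = I₂ cos²(18° − 48°) = 0.3273 I₀ · cos²(30°) = 0.2454 I₀.
So 1.48 mW/cm² = 0.2454 I₀, giving I₀ = 1.48/0.2454 = 6.03 mW/cm².

I₀ ≈ 6.03 mW/cm²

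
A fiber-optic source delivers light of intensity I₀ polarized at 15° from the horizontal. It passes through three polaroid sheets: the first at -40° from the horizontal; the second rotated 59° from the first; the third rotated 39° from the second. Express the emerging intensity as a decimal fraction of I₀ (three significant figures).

I₁ = I₀ cos²(-40° − 15°) = I₀ cos²(55°) = 0.329 I₀.
I₂ = I₁ cos²(59°) = 0.329 · 0.2653 I₀ = 0.08727 I₀.
I₃ = I₂ cos²(39°) = 0.08727 · 0.604 I₀ = 0.05271 I₀.
Transmitted fraction = 0.05271.

≈ 0.0527 I₀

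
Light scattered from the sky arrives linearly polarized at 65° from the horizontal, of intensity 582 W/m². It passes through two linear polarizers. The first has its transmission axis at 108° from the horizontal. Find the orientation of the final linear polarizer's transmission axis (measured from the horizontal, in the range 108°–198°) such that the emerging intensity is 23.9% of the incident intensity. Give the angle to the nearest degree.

θ ≈ 156°

By Malus's law, I₁ = I₀ cos²(108° − 65°) = I₀ cos²(43°) = 0.5349 I₀.
Need I₂/I₀ = 0.239, so cos²(θ − 108°) = 0.239 / 0.5349 = 0.4468.
θ − 108° = arccos(√0.4468) = 48.1°, giving θ ≈ 108 + 48.1 = 156.1°.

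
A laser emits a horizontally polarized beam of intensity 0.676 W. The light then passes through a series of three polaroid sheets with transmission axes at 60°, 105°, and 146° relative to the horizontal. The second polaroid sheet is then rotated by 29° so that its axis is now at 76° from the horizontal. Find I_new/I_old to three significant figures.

I_new/I_old ≈ 0.380

Before rotation:
I₁ = I₀ cos²(60° − 0°) = I₀ cos²(60°) = 0.25 I₀.
I₂ = I₁ cos²(105° − 60°) = 0.25 I₀ · cos²(45°) = 0.125 I₀.
I₃ = I₂ cos²(146° − 105°) = 0.125 I₀ · cos²(41°) = 0.0712 I₀.
After rotation:
I₁ = I₀ cos²(60° − 0°) = I₀ cos²(60°) = 0.25 I₀.
I₂ = I₁ cos²(76° − 60°) = 0.25 I₀ · cos²(16°) = 0.231 I₀.
I₃ = I₂ cos²(146° − 76°) = 0.231 I₀ · cos²(70°) = 0.02702 I₀.
Ratio = 0.02702 / 0.0712 = 0.3795.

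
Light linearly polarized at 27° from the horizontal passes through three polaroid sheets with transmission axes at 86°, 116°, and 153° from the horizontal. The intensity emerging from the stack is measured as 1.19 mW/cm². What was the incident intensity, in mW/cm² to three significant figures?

By Malus's law, I₁ = I₀ cos²(86° − 27°) = I₀ cos²(59°) = 0.2653 I₀.
I₂ = I₁ cos²(116° − 86°) = 0.2653 I₀ · cos²(30°) = 0.1989 I₀.
I₃ = I₂ cos²(153° − 116°) = 0.1989 I₀ · cos²(37°) = 0.1269 I₀.
So 1.19 mW/cm² = 0.1269 I₀, giving I₀ = 1.19/0.1269 = 9.378 mW/cm².

I₀ ≈ 9.38 mW/cm²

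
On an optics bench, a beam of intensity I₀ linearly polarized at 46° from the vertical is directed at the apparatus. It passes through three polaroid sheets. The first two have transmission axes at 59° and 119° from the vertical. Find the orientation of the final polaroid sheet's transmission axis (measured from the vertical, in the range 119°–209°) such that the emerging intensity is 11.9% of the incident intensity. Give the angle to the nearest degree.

θ ≈ 164°

I₁ = I₀ cos²(59° − 46°) = I₀ cos²(13°) = 0.9494 I₀.
I₂ = I₁ cos²(119° − 59°) = 0.9494 I₀ · cos²(60°) = 0.2373 I₀.
Need I₃/I₀ = 0.119, so cos²(θ − 119°) = 0.119 / 0.2373 = 0.5014.
θ − 119° = arccos(√0.5014) = 44.9°, giving θ ≈ 119 + 44.9 = 163.9°.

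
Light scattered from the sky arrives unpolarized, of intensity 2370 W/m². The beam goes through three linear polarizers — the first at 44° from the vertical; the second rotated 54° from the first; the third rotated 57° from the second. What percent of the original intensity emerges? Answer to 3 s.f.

Unpolarized light through the first polarizer → I₁ = 2370 W/m²/2 = 1185 W/m², polarized at 44°.
I₂ = I₁ · cos²(54°) = 1185 · 0.3455 = 409.4 W/m².
I₃ = I₂ · cos²(57°) = 409.4 · 0.2966 = 121.4 W/m².
That is 5.124% of the incident intensity.

≈ 5.12%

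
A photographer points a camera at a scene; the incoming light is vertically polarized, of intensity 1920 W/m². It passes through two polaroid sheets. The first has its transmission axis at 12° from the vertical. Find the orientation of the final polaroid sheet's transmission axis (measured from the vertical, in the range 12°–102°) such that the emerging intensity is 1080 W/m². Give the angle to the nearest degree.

θ ≈ 52°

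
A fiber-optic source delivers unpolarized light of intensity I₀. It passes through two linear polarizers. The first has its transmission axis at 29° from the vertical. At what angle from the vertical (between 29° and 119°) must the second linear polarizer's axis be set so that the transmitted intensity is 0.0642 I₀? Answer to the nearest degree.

θ ≈ 98°

Unpolarized light through the first polarizer → I₁ = ½ I₀, now polarized at 29°.
Need I₂/I₀ = 0.0642, so cos²(θ − 29°) = 0.0642 / 0.5 = 0.1284.
θ − 29° = arccos(√0.1284) = 69.0°, giving θ ≈ 29 + 69.0 = 98.0°.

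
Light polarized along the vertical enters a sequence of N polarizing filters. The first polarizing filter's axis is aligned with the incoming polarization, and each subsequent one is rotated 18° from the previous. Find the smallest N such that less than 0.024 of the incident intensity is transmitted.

First polarizer is aligned with the polarization: full transmission.
Each further stage multiplies by cos²(18°) = 0.9045.
After N polarizers: T = 0.9045^(N−1). Require T < 0.024 ⇒ N−1 > ln(0.024)/ln(0.9045) = 37.16, so N−1 ≥ 38 and N = 39.
Check: N=39 gives T = 0.02206 < 0.024; N=38 gives T = 0.02439.

N = 39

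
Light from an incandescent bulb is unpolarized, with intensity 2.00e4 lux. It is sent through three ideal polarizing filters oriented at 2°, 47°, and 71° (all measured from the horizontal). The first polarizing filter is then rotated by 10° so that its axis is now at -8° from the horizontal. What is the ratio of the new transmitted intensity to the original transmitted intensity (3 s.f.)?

I_new/I_old ≈ 0.658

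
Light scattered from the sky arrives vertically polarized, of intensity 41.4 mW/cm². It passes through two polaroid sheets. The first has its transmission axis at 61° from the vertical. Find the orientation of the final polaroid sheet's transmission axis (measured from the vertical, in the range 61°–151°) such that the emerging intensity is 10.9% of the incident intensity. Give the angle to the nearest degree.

θ ≈ 108°

By Malus's law, I₁ = I₀ cos²(61° − 0°) = I₀ cos²(61°) = 0.235 I₀.
Need I₂/I₀ = 0.109, so cos²(θ − 61°) = 0.109 / 0.235 = 0.4638.
θ − 61° = arccos(√0.4638) = 47.1°, giving θ ≈ 61 + 47.1 = 108.1°.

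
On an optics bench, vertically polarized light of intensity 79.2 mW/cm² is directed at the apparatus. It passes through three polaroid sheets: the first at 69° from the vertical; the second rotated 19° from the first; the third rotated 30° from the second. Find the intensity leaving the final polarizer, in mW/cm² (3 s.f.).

I ≈ 6.82 mW/cm²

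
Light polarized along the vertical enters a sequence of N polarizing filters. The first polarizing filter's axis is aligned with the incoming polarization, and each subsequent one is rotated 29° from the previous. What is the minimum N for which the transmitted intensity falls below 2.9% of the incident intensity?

N = 15

First polarizer is aligned with the polarization: full transmission.
Each further stage multiplies by cos²(29°) = 0.765.
After N polarizers: T = 0.765^(N−1). Require T < 0.029 ⇒ N−1 > ln(0.029)/ln(0.765) = 13.21, so N−1 ≥ 14 and N = 15.
Check: N=15 gives T = 0.02349 < 0.029; N=14 gives T = 0.03071.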